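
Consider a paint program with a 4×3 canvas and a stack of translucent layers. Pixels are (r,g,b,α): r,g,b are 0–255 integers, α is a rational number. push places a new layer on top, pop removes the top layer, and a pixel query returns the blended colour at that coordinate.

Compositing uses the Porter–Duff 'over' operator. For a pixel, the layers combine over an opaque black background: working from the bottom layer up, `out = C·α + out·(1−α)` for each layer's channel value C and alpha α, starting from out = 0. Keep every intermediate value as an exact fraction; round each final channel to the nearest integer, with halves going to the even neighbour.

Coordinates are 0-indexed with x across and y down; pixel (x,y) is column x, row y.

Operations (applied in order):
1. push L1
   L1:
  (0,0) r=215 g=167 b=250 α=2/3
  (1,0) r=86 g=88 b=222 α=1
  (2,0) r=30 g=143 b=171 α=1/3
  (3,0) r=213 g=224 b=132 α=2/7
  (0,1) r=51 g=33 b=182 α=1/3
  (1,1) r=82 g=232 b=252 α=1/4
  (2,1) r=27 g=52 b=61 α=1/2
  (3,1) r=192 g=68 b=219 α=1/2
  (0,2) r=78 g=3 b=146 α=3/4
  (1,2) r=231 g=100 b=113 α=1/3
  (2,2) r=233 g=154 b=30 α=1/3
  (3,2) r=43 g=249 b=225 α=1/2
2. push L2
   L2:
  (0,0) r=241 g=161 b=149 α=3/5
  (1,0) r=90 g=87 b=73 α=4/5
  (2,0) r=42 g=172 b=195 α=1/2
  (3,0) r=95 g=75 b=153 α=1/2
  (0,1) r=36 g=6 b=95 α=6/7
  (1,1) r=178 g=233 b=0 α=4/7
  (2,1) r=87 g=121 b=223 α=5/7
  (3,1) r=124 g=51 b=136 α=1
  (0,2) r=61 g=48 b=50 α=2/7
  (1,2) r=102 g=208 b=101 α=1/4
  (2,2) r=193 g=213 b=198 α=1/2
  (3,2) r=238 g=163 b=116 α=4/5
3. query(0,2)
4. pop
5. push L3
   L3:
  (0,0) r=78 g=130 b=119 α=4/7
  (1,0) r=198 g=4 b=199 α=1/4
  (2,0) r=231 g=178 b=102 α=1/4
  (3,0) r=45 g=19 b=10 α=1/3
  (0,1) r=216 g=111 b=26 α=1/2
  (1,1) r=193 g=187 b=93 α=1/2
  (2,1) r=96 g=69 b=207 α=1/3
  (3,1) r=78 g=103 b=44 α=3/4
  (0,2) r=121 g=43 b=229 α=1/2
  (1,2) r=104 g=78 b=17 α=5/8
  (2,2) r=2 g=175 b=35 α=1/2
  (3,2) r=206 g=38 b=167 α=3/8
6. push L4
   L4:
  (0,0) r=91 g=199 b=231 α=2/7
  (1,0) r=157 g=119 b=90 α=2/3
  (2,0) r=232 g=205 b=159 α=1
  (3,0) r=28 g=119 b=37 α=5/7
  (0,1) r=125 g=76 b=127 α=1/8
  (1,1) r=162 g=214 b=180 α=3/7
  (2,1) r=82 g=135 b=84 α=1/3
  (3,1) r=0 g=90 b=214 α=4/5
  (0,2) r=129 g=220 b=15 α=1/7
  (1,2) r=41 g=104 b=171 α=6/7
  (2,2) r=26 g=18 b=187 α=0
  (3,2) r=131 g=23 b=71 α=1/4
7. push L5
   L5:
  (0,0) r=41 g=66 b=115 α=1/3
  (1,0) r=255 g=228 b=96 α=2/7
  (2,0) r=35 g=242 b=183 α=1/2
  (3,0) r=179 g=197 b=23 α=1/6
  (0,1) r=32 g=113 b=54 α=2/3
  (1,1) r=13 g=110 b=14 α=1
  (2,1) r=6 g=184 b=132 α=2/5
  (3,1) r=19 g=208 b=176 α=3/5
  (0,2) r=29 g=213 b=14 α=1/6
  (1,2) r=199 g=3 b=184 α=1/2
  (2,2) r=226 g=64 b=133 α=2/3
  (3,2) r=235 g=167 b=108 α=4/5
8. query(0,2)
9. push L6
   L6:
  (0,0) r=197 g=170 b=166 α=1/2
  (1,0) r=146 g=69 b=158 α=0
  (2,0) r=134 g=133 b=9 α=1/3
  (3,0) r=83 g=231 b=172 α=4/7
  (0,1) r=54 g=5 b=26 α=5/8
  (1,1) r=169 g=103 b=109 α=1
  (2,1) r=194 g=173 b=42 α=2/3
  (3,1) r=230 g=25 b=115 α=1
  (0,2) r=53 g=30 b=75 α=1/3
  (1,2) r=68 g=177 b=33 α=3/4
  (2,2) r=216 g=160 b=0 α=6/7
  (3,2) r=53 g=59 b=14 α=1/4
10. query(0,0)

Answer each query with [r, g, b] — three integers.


at x=0,y=2 over L1,L2:
L1 α=3/4: [117/2, 9/4, 219/2]
L2 α=2/7: [829/14, 429/28, 185/2]
rounded: [59, 15, 92]

(0,2) stack=L1,L3,L4,L5; from [0,0,0]:
after L1 α=3/4: [117/2, 9/4, 219/2]
after L3 α=1/2: [359/4, 181/8, 677/4]
after L4 α=1/7: [1335/14, 1423/28, 2061/14]
after L5 α=1/6: [7081/84, 13079/168, 10501/84]
rounded: [84, 78, 125]

(0,0) stack=L1,L3,L4,L5,L6; from [0,0,0]:
after L1 α=2/3: [430/3, 334/3, 500/3]
after L3 α=4/7: [106, 122, 976/7]
after L4 α=2/7: [712/7, 144, 8114/49]
after L5 α=1/3: [1711/21, 118, 21863/147]
after L6 α=1/2: [2924/21, 144, 46265/294]
→ [139, 144, 157]


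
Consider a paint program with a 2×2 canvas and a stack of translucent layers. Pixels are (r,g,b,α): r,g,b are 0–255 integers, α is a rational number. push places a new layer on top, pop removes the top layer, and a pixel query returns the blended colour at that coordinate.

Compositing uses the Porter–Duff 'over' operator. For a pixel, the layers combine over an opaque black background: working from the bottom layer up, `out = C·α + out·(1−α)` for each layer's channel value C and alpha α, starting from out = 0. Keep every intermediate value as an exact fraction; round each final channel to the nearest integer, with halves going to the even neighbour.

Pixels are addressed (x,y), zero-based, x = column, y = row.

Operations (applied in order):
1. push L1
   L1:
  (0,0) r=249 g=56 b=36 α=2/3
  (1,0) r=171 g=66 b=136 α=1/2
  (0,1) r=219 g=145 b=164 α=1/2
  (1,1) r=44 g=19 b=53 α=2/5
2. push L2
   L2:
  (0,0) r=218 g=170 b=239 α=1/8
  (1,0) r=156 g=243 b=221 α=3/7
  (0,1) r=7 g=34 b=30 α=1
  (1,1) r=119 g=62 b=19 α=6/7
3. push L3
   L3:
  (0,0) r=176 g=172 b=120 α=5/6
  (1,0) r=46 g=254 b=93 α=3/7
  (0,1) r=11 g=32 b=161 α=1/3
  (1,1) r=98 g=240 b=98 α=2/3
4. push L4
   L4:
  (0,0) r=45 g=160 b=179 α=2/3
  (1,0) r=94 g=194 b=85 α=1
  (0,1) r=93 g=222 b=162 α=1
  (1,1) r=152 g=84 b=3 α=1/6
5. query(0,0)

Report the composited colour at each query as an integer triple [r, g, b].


(0,0) stack=L1,L2,L3,L4; from [0,0,0]:
L1 α=2/3: [166, 112/3, 24]
L2 α=1/8: [345/2, 647/12, 407/8]
L3 α=5/6: [2105/12, 10967/72, 5207/48]
L4 α=2/3: [3185/36, 34007/216, 22391/144]
rounded: [88, 157, 155]


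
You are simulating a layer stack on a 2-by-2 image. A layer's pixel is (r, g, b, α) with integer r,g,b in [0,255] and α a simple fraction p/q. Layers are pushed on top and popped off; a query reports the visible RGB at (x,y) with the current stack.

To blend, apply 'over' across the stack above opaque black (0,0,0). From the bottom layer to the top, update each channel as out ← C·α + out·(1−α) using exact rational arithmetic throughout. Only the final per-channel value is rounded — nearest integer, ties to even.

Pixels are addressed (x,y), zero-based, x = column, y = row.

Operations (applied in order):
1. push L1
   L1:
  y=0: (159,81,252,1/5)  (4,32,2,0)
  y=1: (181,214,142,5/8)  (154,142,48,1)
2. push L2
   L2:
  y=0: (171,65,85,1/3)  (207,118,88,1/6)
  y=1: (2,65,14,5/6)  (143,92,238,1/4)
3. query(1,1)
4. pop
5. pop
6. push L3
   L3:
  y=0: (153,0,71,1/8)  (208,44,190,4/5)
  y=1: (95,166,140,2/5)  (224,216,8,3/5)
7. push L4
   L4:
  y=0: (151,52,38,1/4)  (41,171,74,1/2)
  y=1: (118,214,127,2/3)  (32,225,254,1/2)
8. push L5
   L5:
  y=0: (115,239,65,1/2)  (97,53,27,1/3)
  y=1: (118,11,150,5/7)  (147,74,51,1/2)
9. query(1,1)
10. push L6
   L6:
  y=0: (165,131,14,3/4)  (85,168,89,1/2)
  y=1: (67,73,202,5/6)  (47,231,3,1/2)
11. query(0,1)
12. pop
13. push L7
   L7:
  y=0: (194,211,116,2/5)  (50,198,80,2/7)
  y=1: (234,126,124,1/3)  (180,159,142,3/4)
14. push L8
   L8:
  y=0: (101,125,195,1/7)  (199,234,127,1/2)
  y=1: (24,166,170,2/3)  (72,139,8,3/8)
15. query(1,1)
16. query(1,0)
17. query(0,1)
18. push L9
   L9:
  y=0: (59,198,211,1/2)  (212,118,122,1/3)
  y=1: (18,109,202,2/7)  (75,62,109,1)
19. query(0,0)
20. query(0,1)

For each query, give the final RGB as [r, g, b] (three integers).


(1,1) stack=L1,L2; from [0,0,0]:
+L1 (α=1) → [154, 142, 48]
+L2 (α=1/4) → [605/4, 259/2, 191/2]
= [151, 130, 96]

query (1,1) [L3,L4,L5] — begin 0,0,0
+L3 (α=3/5) → [672/5, 648/5, 24/5]
+L4 (α=1/2) → [416/5, 1773/10, 647/5]
+L5 (α=1/2) → [1151/10, 2513/20, 451/5]
= [115, 126, 90]

(0,1) stack=L3,L4,L5,L6; from [0,0,0]:
L3 α=2/5: [38, 332/5, 56]
L4 α=2/3: [274/3, 824/5, 310/3]
L5 α=5/7: [2318/21, 1923/35, 410/3]
L6 α=5/6: [9353/126, 7349/105, 1720/9]
= [74, 70, 191]

(1,1) stack=L3,L4,L5,L7,L8; from [0,0,0]:
after L3 α=3/5: [672/5, 648/5, 24/5]
after L4 α=1/2: [416/5, 1773/10, 647/5]
after L5 α=1/2: [1151/10, 2513/20, 451/5]
after L7 α=3/4: [6551/40, 12053/80, 2581/20]
after L8 α=3/8: [8279/64, 18725/128, 2677/32]
= [129, 146, 84]

query (1,0) [L3,L4,L5,L7,L8] — begin 0,0,0
+L3 (α=4/5) → [832/5, 176/5, 152]
+L4 (α=1/2) → [1037/10, 1031/10, 113]
+L5 (α=1/3) → [1522/15, 432/5, 253/3]
+L7 (α=2/7) → [1822/21, 828/7, 1745/21]
+L8 (α=1/2) → [6001/42, 1233/7, 2206/21]
= [143, 176, 105]

(0,1) stack=L3,L4,L5,L7,L8; from [0,0,0]:
after L3 α=2/5: [38, 332/5, 56]
after L4 α=2/3: [274/3, 824/5, 310/3]
after L5 α=5/7: [2318/21, 1923/35, 410/3]
after L7 α=1/3: [9550/63, 2752/35, 1192/9]
after L8 α=2/3: [12574/189, 14372/105, 4252/27]
= [67, 137, 157]

query (0,0) [L3,L4,L5,L7,L8,L9] — begin 0,0,0
after L3 α=1/8: [153/8, 0, 71/8]
after L4 α=1/4: [1667/32, 13, 517/32]
after L5 α=1/2: [5347/64, 126, 2597/64]
after L7 α=2/5: [40873/320, 160, 22639/320]
after L8 α=1/7: [138779/1120, 155, 99117/1120]
after L9 α=1/2: [204859/2240, 353/2, 335437/2240]
= [91, 176, 150]

at x=0,y=1 over L3,L4,L5,L7,L8,L9:
+L3 (α=2/5) → [38, 332/5, 56]
+L4 (α=2/3) → [274/3, 824/5, 310/3]
+L5 (α=5/7) → [2318/21, 1923/35, 410/3]
+L7 (α=1/3) → [9550/63, 2752/35, 1192/9]
+L8 (α=2/3) → [12574/189, 14372/105, 4252/27]
+L9 (α=2/7) → [69674/1323, 18950/147, 32168/189]
= [53, 129, 170]


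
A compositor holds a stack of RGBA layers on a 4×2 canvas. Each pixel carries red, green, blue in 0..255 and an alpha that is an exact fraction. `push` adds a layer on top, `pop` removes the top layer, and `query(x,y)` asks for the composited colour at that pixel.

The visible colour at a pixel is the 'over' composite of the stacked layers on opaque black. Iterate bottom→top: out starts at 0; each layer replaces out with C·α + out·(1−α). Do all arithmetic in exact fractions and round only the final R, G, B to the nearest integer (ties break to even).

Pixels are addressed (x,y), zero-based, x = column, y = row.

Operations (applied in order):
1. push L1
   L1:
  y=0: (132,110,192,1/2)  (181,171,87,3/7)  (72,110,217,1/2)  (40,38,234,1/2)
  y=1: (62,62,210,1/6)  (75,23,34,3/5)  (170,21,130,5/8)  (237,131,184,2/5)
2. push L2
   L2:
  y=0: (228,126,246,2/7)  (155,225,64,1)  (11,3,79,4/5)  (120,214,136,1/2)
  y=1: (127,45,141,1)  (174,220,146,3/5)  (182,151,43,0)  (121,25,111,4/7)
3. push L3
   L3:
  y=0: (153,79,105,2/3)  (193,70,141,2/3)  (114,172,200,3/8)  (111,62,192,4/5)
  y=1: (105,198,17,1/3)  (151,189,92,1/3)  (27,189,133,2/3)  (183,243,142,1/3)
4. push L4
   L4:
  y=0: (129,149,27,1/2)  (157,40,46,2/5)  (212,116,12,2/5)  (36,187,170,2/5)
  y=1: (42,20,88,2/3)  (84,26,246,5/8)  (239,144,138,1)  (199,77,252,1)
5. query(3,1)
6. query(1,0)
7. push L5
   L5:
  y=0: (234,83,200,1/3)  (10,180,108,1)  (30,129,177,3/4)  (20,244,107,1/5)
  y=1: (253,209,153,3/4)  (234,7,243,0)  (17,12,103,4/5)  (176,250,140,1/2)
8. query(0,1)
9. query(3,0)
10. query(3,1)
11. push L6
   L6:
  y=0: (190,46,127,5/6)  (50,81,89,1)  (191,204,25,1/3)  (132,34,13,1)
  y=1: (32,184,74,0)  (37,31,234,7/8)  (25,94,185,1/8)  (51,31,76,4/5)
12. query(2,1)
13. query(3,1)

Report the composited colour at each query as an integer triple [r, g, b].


query (3,1) [L1,L2,L3,L4] — begin 0,0,0
L1 α=2/5: [474/5, 262/5, 368/5]
L2 α=4/7: [3842/35, 1286/35, 3324/35]
L3 α=1/3: [14089/105, 11077/105, 11618/105]
L4 α=1: [199, 77, 252]
= [199, 77, 252]

query (1,0) [L1,L2,L3,L4] — begin 0,0,0
L1 α=3/7: [543/7, 513/7, 261/7]
L2 α=1: [155, 225, 64]
L3 α=2/3: [541/3, 365/3, 346/3]
L4 α=2/5: [171, 89, 438/5]
→ [171, 89, 88]

(0,1) stack=L1,L2,L3,L4,L5; from [0,0,0]:
+L1 (α=1/6) → [31/3, 31/3, 35]
+L2 (α=1) → [127, 45, 141]
+L3 (α=1/3) → [359/3, 96, 299/3]
+L4 (α=2/3) → [611/9, 136/3, 827/9]
+L5 (α=3/4) → [3721/18, 2017/12, 2479/18]
= [207, 168, 138]

at x=3,y=0 over L1,L2,L3,L4,L5:
after L1 α=1/2: [20, 19, 117]
after L2 α=1/2: [70, 233/2, 253/2]
after L3 α=4/5: [514/5, 729/10, 1789/10]
after L4 α=2/5: [1902/25, 5927/50, 8767/50]
after L5 α=1/5: [8108/125, 17954/125, 20209/125]
rounded: [65, 144, 162]

(3,1) stack=L1,L2,L3,L4,L5; from [0,0,0]:
after L1 α=2/5: [474/5, 262/5, 368/5]
after L2 α=4/7: [3842/35, 1286/35, 3324/35]
after L3 α=1/3: [14089/105, 11077/105, 11618/105]
after L4 α=1: [199, 77, 252]
after L5 α=1/2: [375/2, 327/2, 196]
→ [188, 164, 196]

at x=2,y=1 over L1,L2,L3,L4,L5,L6:
L1 α=5/8: [425/4, 105/8, 325/4]
L2 α=0: [425/4, 105/8, 325/4]
L3 α=2/3: [641/12, 1043/8, 463/4]
L4 α=1: [239, 144, 138]
L5 α=4/5: [307/5, 192/5, 110]
L6 α=1/8: [1137/20, 907/20, 955/8]
= [57, 45, 119]

at x=3,y=1 over L1,L2,L3,L4,L5,L6:
+L1 (α=2/5) → [474/5, 262/5, 368/5]
+L2 (α=4/7) → [3842/35, 1286/35, 3324/35]
+L3 (α=1/3) → [14089/105, 11077/105, 11618/105]
+L4 (α=1) → [199, 77, 252]
+L5 (α=1/2) → [375/2, 327/2, 196]
+L6 (α=4/5) → [783/10, 115/2, 100]
= [78, 58, 100]


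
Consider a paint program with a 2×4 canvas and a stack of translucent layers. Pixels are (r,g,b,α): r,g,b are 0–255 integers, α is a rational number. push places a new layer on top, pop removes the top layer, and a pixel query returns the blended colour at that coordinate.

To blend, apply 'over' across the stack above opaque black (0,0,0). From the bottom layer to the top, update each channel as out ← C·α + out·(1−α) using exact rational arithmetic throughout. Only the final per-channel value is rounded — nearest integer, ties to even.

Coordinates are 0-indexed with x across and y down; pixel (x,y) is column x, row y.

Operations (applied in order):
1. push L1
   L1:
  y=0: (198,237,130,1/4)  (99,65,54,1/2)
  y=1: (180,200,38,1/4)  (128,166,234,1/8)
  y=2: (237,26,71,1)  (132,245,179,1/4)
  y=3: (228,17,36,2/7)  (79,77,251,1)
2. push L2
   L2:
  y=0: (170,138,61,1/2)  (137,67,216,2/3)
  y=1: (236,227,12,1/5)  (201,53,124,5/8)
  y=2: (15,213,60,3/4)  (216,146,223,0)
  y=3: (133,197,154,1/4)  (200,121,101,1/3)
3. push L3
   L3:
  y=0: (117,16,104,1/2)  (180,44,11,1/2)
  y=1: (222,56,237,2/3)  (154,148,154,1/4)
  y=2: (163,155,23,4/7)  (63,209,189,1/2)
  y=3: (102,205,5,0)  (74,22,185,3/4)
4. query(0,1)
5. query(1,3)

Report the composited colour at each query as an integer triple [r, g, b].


(0,1) stack=L1,L2,L3; from [0,0,0]:
+L1 (α=1/4) → [45, 50, 19/2]
+L2 (α=1/5) → [416/5, 427/5, 10]
+L3 (α=2/3) → [2636/15, 329/5, 484/3]
→ [176, 66, 161]

query (1,3) [L1,L2,L3] — begin 0,0,0
after L1 α=1: [79, 77, 251]
after L2 α=1/3: [358/3, 275/3, 201]
after L3 α=3/4: [256/3, 473/12, 189]
→ [85, 39, 189]


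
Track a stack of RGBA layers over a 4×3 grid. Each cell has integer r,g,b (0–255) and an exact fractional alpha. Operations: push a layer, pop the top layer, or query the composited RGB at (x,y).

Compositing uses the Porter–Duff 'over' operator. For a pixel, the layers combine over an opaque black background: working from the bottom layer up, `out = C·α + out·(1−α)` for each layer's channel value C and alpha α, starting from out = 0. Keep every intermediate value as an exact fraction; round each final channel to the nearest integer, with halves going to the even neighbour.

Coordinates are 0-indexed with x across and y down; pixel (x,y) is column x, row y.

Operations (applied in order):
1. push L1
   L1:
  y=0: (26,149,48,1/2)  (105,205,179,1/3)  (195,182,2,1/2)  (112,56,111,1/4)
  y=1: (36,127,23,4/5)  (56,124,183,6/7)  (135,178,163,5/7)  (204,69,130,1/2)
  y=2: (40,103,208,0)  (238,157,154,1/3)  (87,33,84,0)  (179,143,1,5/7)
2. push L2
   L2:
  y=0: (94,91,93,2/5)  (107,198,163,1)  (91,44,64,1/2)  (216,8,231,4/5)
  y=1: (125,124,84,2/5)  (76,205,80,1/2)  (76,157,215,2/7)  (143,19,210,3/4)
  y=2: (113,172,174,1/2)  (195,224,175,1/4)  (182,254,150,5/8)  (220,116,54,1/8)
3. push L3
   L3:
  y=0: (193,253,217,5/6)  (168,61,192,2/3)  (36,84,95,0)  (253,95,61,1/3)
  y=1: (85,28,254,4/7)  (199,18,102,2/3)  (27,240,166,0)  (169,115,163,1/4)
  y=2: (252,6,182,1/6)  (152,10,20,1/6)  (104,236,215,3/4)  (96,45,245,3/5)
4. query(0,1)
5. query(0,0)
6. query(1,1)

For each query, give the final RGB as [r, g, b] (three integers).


query (0,1) [L1,L2,L3] — begin 0,0,0
+L1 (α=4/5) → [144/5, 508/5, 92/5]
+L2 (α=2/5) → [1682/25, 2764/25, 1116/25]
+L3 (α=4/7) → [13546/175, 11092/175, 28748/175]
= [77, 63, 164]

(0,0) stack=L1,L2,L3; from [0,0,0]:
+L1 (α=1/2) → [13, 149/2, 24]
+L2 (α=2/5) → [227/5, 811/10, 258/5]
+L3 (α=5/6) → [842/5, 4487/20, 5683/30]
rounded: [168, 224, 189]

at x=1,y=1 over L1,L2,L3:
after L1 α=6/7: [48, 744/7, 1098/7]
after L2 α=1/2: [62, 2179/14, 829/7]
after L3 α=2/3: [460/3, 2683/42, 2257/21]
= [153, 64, 107]


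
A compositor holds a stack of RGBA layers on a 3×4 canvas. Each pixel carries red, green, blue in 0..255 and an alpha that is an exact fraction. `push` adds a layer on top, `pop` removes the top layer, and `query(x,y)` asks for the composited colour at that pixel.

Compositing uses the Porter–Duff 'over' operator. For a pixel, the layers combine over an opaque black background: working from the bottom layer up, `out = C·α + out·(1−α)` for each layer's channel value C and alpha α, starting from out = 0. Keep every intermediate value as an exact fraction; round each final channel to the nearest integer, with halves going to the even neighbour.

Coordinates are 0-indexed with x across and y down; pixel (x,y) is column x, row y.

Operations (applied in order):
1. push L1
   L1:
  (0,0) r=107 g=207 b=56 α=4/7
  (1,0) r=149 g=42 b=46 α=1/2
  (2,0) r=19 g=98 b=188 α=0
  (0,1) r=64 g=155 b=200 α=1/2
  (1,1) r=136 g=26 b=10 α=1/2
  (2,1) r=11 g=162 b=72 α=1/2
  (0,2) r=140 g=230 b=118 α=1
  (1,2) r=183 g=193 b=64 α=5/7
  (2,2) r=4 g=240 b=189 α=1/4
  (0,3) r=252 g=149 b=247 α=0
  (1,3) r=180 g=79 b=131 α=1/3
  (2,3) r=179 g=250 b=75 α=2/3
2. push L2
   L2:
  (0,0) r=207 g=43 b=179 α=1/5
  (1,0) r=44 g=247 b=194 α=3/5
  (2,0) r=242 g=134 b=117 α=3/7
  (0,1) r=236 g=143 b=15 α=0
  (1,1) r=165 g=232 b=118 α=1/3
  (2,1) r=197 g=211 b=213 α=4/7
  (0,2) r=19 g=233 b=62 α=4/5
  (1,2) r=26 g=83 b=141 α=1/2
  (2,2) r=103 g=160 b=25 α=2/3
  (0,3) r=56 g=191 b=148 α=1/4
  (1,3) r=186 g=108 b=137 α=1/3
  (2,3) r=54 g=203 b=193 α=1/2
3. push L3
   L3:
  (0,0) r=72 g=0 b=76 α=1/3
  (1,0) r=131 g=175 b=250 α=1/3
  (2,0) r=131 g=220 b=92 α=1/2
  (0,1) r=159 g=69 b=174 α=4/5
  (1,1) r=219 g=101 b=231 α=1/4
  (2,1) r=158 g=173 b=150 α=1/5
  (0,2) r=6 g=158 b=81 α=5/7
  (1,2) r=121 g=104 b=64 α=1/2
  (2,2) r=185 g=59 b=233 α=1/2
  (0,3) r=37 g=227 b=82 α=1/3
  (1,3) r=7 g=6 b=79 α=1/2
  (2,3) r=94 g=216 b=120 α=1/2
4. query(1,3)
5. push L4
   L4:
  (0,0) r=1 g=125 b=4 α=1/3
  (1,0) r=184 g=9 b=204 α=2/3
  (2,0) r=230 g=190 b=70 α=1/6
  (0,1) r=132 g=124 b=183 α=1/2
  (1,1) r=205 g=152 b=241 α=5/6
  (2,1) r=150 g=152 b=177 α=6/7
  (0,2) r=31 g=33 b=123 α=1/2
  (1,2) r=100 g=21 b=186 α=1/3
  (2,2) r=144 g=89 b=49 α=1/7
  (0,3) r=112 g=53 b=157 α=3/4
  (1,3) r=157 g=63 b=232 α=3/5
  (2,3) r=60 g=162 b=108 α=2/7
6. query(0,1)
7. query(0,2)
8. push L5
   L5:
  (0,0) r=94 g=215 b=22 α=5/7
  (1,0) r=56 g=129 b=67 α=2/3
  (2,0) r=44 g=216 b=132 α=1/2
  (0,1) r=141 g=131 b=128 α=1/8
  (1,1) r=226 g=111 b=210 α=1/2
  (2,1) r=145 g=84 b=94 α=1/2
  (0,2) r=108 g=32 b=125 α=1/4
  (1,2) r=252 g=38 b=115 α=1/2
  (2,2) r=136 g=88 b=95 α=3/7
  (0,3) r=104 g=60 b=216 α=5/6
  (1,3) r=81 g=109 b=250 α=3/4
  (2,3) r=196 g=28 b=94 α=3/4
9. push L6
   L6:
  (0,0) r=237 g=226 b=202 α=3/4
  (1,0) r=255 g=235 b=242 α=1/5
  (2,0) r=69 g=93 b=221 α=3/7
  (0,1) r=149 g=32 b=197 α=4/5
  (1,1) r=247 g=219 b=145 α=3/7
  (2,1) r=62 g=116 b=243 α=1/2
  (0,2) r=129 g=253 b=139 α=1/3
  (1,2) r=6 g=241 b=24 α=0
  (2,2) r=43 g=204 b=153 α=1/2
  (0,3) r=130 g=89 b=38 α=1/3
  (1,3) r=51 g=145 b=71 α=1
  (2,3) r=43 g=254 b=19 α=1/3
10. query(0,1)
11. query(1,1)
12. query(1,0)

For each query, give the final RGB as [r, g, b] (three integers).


(1,3) stack=L1,L2,L3; from [0,0,0]:
L1 α=1/3: [60, 79/3, 131/3]
L2 α=1/3: [102, 482/9, 673/9]
L3 α=1/2: [109/2, 268/9, 692/9]
rounded: [54, 30, 77]

at x=0,y=1 over L1,L2,L3,L4:
L1 α=1/2: [32, 155/2, 100]
L2 α=0: [32, 155/2, 100]
L3 α=4/5: [668/5, 707/10, 796/5]
L4 α=1/2: [664/5, 1947/20, 1711/10]
= [133, 97, 171]

(0,2) stack=L1,L2,L3,L4; from [0,0,0]:
after L1 α=1: [140, 230, 118]
after L2 α=4/5: [216/5, 1162/5, 366/5]
after L3 α=5/7: [582/35, 6274/35, 2757/35]
after L4 α=1/2: [1667/70, 7429/70, 3531/35]
rounded: [24, 106, 101]

query (0,1) [L1,L2,L3,L4,L5,L6] — begin 0,0,0
+L1 (α=1/2) → [32, 155/2, 100]
+L2 (α=0) → [32, 155/2, 100]
+L3 (α=4/5) → [668/5, 707/10, 796/5]
+L4 (α=1/2) → [664/5, 1947/20, 1711/10]
+L5 (α=1/8) → [5353/40, 16249/160, 13257/80]
+L6 (α=4/5) → [29193/200, 36729/800, 76297/400]
→ [146, 46, 191]

at x=1,y=1 over L1,L2,L3,L4,L5,L6:
after L1 α=1/2: [68, 13, 5]
after L2 α=1/3: [301/3, 86, 128/3]
after L3 α=1/4: [130, 359/4, 359/4]
after L4 α=5/6: [385/2, 1133/8, 5179/24]
after L5 α=1/2: [837/4, 2021/16, 10219/48]
after L6 α=3/7: [1578/7, 4649/28, 15439/84]
= [225, 166, 184]

(1,0) stack=L1,L2,L3,L4,L5,L6; from [0,0,0]:
+L1 (α=1/2) → [149/2, 21, 23]
+L2 (α=3/5) → [281/5, 783/5, 628/5]
+L3 (α=1/3) → [1217/15, 2441/15, 2506/15]
+L4 (α=2/3) → [6737/45, 2711/45, 8626/45]
+L5 (α=2/3) → [11777/135, 14321/135, 14656/135]
+L6 (α=1/5) → [81533/675, 89009/675, 91294/675]
= [121, 132, 135]


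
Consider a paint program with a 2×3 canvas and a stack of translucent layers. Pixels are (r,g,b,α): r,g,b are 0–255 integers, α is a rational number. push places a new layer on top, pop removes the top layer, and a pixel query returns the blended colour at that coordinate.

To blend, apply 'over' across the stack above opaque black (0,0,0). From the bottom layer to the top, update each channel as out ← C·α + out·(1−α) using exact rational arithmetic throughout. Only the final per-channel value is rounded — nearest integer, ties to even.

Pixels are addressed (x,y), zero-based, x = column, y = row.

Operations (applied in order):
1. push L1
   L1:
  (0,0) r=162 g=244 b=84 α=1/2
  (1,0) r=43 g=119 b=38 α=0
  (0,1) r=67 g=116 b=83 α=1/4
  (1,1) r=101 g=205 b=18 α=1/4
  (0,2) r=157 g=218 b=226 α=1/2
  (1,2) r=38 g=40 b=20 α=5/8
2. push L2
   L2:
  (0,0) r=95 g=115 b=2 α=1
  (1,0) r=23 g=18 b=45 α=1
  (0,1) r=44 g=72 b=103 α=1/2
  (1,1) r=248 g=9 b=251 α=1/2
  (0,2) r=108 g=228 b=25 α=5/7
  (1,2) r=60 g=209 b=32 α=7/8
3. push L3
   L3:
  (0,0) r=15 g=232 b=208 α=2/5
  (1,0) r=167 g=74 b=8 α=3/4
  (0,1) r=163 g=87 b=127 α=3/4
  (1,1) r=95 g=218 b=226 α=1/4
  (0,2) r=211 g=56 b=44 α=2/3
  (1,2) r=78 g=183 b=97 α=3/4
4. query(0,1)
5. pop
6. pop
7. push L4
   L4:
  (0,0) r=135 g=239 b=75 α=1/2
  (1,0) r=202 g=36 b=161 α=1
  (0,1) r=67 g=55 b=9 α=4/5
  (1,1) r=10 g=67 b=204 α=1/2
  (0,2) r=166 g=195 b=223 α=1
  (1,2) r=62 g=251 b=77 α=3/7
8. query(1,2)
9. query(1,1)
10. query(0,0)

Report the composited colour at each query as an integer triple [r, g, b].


query (0,1) [L1,L2,L3] — begin 0,0,0
+L1 (α=1/4) → [67/4, 29, 83/4]
+L2 (α=1/2) → [243/8, 101/2, 495/8]
+L3 (α=3/4) → [4155/32, 623/8, 3543/32]
→ [130, 78, 111]

(1,2) stack=L1,L4; from [0,0,0]:
+L1 (α=5/8) → [95/4, 25, 25/2]
+L4 (α=3/7) → [281/7, 853/7, 281/7]
= [40, 122, 40]

(1,1) stack=L1,L4; from [0,0,0]:
L1 α=1/4: [101/4, 205/4, 9/2]
L4 α=1/2: [141/8, 473/8, 417/4]
= [18, 59, 104]

at x=0,y=0 over L1,L4:
L1 α=1/2: [81, 122, 42]
L4 α=1/2: [108, 361/2, 117/2]
→ [108, 180, 58]


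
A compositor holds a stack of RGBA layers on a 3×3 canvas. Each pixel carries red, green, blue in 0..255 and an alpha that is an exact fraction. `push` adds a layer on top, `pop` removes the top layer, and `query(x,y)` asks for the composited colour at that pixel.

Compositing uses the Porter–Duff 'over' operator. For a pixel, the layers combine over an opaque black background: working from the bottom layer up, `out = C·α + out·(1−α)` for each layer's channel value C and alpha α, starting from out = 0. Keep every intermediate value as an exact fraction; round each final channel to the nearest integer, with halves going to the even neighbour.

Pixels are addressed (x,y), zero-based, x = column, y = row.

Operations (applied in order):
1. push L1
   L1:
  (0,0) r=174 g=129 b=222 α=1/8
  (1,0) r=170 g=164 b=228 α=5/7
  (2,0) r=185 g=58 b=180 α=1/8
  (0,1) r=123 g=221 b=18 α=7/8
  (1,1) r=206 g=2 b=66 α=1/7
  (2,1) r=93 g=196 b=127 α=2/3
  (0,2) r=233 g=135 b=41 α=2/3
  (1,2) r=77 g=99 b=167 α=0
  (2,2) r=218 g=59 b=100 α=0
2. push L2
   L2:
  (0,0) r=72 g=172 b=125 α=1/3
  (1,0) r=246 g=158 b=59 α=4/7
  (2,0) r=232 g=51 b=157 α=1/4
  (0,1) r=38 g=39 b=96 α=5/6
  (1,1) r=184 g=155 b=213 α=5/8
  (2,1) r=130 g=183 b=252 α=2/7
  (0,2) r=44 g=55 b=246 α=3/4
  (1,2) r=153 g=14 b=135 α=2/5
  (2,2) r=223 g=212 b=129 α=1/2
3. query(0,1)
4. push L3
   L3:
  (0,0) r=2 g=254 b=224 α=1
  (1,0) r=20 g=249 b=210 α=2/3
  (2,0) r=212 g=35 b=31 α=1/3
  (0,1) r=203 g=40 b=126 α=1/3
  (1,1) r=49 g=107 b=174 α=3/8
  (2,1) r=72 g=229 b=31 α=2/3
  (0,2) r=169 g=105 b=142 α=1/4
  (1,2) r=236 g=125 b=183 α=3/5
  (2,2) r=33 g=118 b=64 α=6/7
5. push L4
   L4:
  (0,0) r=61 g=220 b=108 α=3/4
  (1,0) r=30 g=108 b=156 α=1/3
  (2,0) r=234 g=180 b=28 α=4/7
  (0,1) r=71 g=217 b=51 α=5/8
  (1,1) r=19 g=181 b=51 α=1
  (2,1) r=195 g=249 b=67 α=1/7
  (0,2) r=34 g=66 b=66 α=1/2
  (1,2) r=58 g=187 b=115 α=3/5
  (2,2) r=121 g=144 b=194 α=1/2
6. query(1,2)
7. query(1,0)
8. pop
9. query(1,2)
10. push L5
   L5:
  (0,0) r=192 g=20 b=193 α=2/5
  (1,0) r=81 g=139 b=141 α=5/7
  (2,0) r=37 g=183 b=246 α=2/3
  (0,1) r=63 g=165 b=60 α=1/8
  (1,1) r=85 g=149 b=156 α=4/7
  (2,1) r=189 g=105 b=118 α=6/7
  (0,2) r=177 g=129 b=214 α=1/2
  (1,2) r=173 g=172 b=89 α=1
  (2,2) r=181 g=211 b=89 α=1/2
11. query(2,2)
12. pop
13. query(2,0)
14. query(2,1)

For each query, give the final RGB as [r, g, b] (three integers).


at x=0,y=1 over L1,L2:
L1 α=7/8: [861/8, 1547/8, 63/4]
L2 α=5/6: [2381/48, 3107/48, 661/8]
rounded: [50, 65, 83]

(1,2) stack=L1,L2,L3,L4; from [0,0,0]:
after L1 α=0: [0, 0, 0]
after L2 α=2/5: [306/5, 28/5, 54]
after L3 α=3/5: [4152/25, 1931/25, 657/5]
after L4 α=3/5: [12654/125, 17887/125, 3039/25]
→ [101, 143, 122]

query (1,0) [L1,L2,L3,L4] — begin 0,0,0
after L1 α=5/7: [850/7, 820/7, 1140/7]
after L2 α=4/7: [9438/49, 6884/49, 5072/49]
after L3 α=2/3: [11398/147, 31286/147, 25652/147]
after L4 α=1/3: [27206/441, 78448/441, 74236/441]
rounded: [62, 178, 168]

at x=1,y=2 over L1,L2,L3:
+L1 (α=0) → [0, 0, 0]
+L2 (α=2/5) → [306/5, 28/5, 54]
+L3 (α=3/5) → [4152/25, 1931/25, 657/5]
= [166, 77, 131]

at x=2,y=2 over L1,L2,L3,L5:
+L1 (α=0) → [0, 0, 0]
+L2 (α=1/2) → [223/2, 106, 129/2]
+L3 (α=6/7) → [619/14, 814/7, 897/14]
+L5 (α=1/2) → [3153/28, 2291/14, 2143/28]
rounded: [113, 164, 77]

at x=2,y=0 over L1,L2,L3:
after L1 α=1/8: [185/8, 29/4, 45/2]
after L2 α=1/4: [2411/32, 291/16, 449/8]
after L3 α=1/3: [5803/48, 571/24, 191/4]
→ [121, 24, 48]

(2,1) stack=L1,L2,L3; from [0,0,0]:
+L1 (α=2/3) → [62, 392/3, 254/3]
+L2 (α=2/7) → [570/7, 3058/21, 2782/21]
+L3 (α=2/3) → [526/7, 12676/63, 4084/63]
= [75, 201, 65]


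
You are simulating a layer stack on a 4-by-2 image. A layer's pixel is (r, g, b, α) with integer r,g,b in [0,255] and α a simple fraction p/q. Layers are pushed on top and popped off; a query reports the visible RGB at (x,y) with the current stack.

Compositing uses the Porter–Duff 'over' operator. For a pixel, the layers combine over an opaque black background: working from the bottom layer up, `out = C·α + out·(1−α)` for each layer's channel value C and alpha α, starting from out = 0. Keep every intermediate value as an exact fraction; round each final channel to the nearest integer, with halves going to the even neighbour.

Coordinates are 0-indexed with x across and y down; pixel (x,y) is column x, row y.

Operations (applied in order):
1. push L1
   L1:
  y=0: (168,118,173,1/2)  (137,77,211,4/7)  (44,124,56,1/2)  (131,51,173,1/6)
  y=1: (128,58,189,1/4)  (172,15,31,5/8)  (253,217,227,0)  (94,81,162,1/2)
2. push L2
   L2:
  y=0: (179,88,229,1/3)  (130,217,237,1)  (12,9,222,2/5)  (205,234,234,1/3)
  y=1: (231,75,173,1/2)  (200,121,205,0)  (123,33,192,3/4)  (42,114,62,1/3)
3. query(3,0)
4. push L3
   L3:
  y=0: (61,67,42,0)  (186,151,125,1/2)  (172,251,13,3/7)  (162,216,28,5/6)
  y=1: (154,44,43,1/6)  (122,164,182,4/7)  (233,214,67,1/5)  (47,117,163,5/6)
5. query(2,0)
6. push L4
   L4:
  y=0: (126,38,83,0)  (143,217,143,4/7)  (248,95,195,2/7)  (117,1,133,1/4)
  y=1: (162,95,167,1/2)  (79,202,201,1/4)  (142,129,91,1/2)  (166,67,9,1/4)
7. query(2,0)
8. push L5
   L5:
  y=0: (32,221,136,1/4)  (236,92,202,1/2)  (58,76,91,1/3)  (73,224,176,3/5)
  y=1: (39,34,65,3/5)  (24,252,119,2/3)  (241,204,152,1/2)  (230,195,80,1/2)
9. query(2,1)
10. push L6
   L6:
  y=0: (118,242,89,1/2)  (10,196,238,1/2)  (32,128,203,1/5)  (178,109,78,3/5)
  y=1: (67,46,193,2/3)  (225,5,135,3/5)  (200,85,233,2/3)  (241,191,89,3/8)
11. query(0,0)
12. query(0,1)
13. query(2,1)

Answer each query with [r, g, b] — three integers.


query (3,0) [L1,L2] — begin 0,0,0
L1 α=1/6: [131/6, 17/2, 173/6]
L2 α=1/3: [746/9, 251/3, 875/9]
rounded: [83, 84, 97]

(2,0) stack=L1,L2,L3; from [0,0,0]:
+L1 (α=1/2) → [22, 62, 28]
+L2 (α=2/5) → [18, 204/5, 528/5]
+L3 (α=3/7) → [84, 4581/35, 2307/35]
→ [84, 131, 66]

at x=2,y=0 over L1,L2,L3,L4:
L1 α=1/2: [22, 62, 28]
L2 α=2/5: [18, 204/5, 528/5]
L3 α=3/7: [84, 4581/35, 2307/35]
L4 α=2/7: [916/7, 5911/49, 5037/49]
→ [131, 121, 103]

query (2,1) [L1,L2,L3,L4,L5] — begin 0,0,0
after L1 α=0: [0, 0, 0]
after L2 α=3/4: [369/4, 99/4, 144]
after L3 α=1/5: [602/5, 313/5, 643/5]
after L4 α=1/2: [656/5, 479/5, 549/5]
after L5 α=1/2: [1861/10, 1499/10, 1309/10]
= [186, 150, 131]

query (0,0) [L1,L2,L3,L4,L5,L6] — begin 0,0,0
after L1 α=1/2: [84, 59, 173/2]
after L2 α=1/3: [347/3, 206/3, 134]
after L3 α=0: [347/3, 206/3, 134]
after L4 α=0: [347/3, 206/3, 134]
after L5 α=1/4: [379/4, 427/4, 269/2]
after L6 α=1/2: [851/8, 1395/8, 447/4]
→ [106, 174, 112]

(0,1) stack=L1,L2,L3,L4,L5,L6; from [0,0,0]:
L1 α=1/4: [32, 29/2, 189/4]
L2 α=1/2: [263/2, 179/4, 881/8]
L3 α=1/6: [541/4, 357/8, 1583/16]
L4 α=1/2: [1189/8, 1117/16, 4255/32]
L5 α=3/5: [1657/20, 1933/40, 1475/16]
L6 α=2/3: [4337/60, 1871/40, 7651/48]
→ [72, 47, 159]

at x=2,y=1 over L1,L2,L3,L4,L5,L6:
after L1 α=0: [0, 0, 0]
after L2 α=3/4: [369/4, 99/4, 144]
after L3 α=1/5: [602/5, 313/5, 643/5]
after L4 α=1/2: [656/5, 479/5, 549/5]
after L5 α=1/2: [1861/10, 1499/10, 1309/10]
after L6 α=2/3: [5861/30, 3199/30, 5969/30]
rounded: [195, 107, 199]


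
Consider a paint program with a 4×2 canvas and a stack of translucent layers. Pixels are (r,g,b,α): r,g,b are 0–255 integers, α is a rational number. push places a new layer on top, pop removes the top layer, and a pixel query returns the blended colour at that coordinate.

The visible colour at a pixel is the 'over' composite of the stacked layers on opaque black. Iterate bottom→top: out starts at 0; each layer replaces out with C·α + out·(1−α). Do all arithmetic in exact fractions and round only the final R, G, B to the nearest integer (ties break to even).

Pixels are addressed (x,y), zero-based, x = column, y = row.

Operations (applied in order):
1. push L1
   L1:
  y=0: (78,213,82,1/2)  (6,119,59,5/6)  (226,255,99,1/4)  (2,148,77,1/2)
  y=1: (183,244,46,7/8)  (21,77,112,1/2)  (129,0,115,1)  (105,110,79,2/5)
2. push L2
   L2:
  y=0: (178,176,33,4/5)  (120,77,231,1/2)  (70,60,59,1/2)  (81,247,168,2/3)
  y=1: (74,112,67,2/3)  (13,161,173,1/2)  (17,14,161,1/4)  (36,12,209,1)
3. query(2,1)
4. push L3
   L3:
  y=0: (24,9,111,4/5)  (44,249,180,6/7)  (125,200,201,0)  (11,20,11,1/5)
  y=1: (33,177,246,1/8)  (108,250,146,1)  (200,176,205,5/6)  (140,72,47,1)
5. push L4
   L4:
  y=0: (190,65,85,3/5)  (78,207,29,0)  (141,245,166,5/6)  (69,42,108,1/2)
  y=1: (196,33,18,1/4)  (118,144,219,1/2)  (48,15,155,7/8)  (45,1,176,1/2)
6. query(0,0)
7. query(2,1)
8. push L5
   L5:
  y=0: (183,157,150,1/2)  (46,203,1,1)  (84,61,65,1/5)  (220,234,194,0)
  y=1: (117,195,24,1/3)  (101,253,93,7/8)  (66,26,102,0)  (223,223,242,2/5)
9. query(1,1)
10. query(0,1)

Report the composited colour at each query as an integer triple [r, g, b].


(2,1) stack=L1,L2; from [0,0,0]:
L1 α=1: [129, 0, 115]
L2 α=1/4: [101, 7/2, 253/2]
rounded: [101, 4, 126]

at x=0,y=0 over L1,L2,L3,L4:
after L1 α=1/2: [39, 213/2, 41]
after L2 α=4/5: [751/5, 1621/10, 173/5]
after L3 α=4/5: [1231/25, 1981/50, 2393/25]
after L4 α=3/5: [16712/125, 6856/125, 11161/125]
rounded: [134, 55, 89]

(2,1) stack=L1,L2,L3,L4; from [0,0,0]:
L1 α=1: [129, 0, 115]
L2 α=1/4: [101, 7/2, 253/2]
L3 α=5/6: [367/2, 589/4, 2303/12]
L4 α=7/8: [1039/16, 1009/32, 15323/96]
rounded: [65, 32, 160]

query (1,1) [L1,L2,L3,L4,L5] — begin 0,0,0
+L1 (α=1/2) → [21/2, 77/2, 56]
+L2 (α=1/2) → [47/4, 399/4, 229/2]
+L3 (α=1) → [108, 250, 146]
+L4 (α=1/2) → [113, 197, 365/2]
+L5 (α=7/8) → [205/2, 246, 1667/16]
→ [102, 246, 104]

(0,1) stack=L1,L2,L3,L4,L5; from [0,0,0]:
+L1 (α=7/8) → [1281/8, 427/2, 161/4]
+L2 (α=2/3) → [2465/24, 875/6, 697/12]
+L3 (α=1/8) → [18047/192, 7187/48, 7831/96]
+L4 (α=1/4) → [30591/256, 7715/64, 8407/128]
+L5 (α=1/3) → [15189/128, 13955/96, 9943/192]
rounded: [119, 145, 52]


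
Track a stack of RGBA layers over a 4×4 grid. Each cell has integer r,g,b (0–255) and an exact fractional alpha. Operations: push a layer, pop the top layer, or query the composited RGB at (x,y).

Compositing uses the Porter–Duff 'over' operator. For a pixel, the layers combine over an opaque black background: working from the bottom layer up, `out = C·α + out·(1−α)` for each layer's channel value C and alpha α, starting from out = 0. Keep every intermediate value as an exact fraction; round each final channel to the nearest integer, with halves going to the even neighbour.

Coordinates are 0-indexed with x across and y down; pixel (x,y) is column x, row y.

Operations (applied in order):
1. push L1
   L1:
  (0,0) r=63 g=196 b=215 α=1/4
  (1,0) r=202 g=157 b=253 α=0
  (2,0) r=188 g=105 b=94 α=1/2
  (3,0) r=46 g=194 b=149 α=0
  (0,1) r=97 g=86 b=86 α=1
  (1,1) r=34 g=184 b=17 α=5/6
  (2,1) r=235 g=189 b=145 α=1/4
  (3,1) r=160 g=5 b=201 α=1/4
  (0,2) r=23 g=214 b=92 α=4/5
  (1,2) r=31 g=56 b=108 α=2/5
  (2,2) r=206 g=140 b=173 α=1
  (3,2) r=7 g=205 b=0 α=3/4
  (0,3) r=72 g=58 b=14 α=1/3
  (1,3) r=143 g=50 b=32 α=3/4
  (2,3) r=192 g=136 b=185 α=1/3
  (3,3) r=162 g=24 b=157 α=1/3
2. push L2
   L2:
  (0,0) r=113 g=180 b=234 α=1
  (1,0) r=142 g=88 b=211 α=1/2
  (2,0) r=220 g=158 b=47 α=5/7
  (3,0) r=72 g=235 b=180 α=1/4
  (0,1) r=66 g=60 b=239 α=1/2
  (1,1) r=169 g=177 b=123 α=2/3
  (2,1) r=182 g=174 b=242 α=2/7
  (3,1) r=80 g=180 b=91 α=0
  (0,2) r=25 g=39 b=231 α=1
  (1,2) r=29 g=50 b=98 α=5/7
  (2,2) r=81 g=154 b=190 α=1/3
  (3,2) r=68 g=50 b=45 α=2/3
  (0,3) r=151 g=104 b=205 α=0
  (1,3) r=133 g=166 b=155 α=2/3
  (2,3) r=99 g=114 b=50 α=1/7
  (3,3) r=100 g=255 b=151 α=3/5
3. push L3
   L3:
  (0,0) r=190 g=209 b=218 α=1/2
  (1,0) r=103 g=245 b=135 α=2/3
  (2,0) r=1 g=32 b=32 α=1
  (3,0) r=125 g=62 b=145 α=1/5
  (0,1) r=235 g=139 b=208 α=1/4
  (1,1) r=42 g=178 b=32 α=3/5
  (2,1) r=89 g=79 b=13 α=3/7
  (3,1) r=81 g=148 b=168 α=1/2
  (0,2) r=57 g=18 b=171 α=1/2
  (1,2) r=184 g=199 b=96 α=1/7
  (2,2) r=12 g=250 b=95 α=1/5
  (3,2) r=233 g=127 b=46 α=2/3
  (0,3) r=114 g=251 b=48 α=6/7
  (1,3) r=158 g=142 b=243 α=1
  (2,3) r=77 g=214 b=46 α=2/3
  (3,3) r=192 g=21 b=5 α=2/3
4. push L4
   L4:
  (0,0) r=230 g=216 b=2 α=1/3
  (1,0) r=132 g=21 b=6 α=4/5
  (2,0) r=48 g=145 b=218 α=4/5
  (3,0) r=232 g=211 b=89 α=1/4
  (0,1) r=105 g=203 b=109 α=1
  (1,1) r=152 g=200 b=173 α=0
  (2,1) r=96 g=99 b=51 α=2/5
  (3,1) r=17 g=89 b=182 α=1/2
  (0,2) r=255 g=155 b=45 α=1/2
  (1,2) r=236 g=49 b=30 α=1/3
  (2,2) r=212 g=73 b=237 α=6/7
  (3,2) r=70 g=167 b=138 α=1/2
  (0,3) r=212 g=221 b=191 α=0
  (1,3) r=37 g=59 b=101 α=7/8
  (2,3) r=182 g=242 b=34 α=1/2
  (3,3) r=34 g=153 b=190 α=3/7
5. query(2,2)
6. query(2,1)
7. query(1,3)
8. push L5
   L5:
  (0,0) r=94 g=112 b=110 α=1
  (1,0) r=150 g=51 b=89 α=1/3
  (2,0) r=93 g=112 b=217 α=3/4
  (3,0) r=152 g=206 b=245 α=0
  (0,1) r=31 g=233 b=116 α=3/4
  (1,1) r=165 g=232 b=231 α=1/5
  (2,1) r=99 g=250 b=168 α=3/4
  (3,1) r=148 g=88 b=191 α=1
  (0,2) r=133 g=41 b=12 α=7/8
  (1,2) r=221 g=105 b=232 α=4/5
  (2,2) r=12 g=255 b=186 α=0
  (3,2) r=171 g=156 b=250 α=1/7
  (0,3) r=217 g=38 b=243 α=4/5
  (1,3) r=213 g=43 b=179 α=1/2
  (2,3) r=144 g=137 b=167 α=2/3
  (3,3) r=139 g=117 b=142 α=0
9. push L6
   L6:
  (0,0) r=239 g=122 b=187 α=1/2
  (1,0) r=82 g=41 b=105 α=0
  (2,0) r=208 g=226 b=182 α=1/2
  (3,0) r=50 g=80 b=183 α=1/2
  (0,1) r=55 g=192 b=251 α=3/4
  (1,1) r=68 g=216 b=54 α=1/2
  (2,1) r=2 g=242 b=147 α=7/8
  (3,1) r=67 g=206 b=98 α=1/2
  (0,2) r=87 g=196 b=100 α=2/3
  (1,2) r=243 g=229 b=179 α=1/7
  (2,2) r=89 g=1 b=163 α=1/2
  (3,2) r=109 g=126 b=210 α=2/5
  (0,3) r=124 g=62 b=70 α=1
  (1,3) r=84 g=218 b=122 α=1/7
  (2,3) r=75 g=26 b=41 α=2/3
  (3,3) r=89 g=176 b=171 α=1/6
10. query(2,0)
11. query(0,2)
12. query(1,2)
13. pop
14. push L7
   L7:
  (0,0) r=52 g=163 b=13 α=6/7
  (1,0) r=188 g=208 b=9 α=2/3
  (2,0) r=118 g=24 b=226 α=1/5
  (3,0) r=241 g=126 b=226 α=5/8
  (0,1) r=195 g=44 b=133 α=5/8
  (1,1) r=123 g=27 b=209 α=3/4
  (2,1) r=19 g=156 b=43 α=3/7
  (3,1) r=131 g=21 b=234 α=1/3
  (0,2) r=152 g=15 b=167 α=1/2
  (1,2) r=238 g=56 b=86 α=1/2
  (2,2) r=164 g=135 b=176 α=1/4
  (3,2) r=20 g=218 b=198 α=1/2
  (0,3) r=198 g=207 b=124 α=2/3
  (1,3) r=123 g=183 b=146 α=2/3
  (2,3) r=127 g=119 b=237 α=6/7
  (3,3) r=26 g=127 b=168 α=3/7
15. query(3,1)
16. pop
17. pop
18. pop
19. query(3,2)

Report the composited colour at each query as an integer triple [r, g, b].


at x=2,y=2 over L1,L2,L3,L4:
L1 α=1: [206, 140, 173]
L2 α=1/3: [493/3, 434/3, 536/3]
L3 α=1/5: [2008/15, 2486/15, 2429/15]
L4 α=6/7: [21088/105, 9056/105, 23759/105]
rounded: [201, 86, 226]

(2,1) stack=L1,L2,L3,L4; from [0,0,0]:
after L1 α=1/4: [235/4, 189/4, 145/4]
after L2 α=2/7: [2631/28, 2337/28, 2661/28]
after L3 α=3/7: [4500/49, 3996/49, 2934/49]
after L4 α=2/5: [22908/245, 4338/49, 2760/49]
= [94, 89, 56]

(1,3) stack=L1,L2,L3,L4; from [0,0,0]:
L1 α=3/4: [429/4, 75/2, 24]
L2 α=2/3: [1493/12, 739/6, 334/3]
L3 α=1: [158, 142, 243]
L4 α=7/8: [417/8, 555/8, 475/4]
= [52, 69, 119]

at x=2,y=0 over L1,L2,L3,L4,L5,L6:
L1 α=1/2: [94, 105/2, 47]
L2 α=5/7: [184, 895/7, 47]
L3 α=1: [1, 32, 32]
L4 α=4/5: [193/5, 612/5, 904/5]
L5 α=3/4: [397/5, 573/5, 4159/20]
L6 α=1/2: [1437/10, 1703/10, 7799/40]
= [144, 170, 195]

at x=0,y=2 over L1,L2,L3,L4,L5,L6:
after L1 α=4/5: [92/5, 856/5, 368/5]
after L2 α=1: [25, 39, 231]
after L3 α=1/2: [41, 57/2, 201]
after L4 α=1/2: [148, 367/4, 123]
after L5 α=7/8: [1079/8, 1515/32, 207/8]
after L6 α=2/3: [2471/24, 14059/96, 1807/24]
rounded: [103, 146, 75]

(1,2) stack=L1,L2,L3,L4,L5,L6; from [0,0,0]:
+L1 (α=2/5) → [62/5, 112/5, 216/5]
+L2 (α=5/7) → [849/35, 1474/35, 2882/35]
+L3 (α=1/7) → [11534/245, 15809/245, 20652/245]
+L4 (α=1/3) → [80888/735, 14541/245, 16218/245]
+L5 (α=4/5) → [730628/3675, 117441/1225, 243578/1225]
+L6 (α=1/7) → [1758931/8575, 985171/8575, 1680743/8575]
rounded: [205, 115, 196]

(3,1) stack=L1,L2,L3,L4,L5,L7; from [0,0,0]:
L1 α=1/4: [40, 5/4, 201/4]
L2 α=0: [40, 5/4, 201/4]
L3 α=1/2: [121/2, 597/8, 873/8]
L4 α=1/2: [155/4, 1309/16, 2329/16]
L5 α=1: [148, 88, 191]
L7 α=1/3: [427/3, 197/3, 616/3]
= [142, 66, 205]

at x=3,y=2 over L1,L2,L3:
L1 α=3/4: [21/4, 615/4, 0]
L2 α=2/3: [565/12, 1015/12, 30]
L3 α=2/3: [6157/36, 4063/36, 122/3]
rounded: [171, 113, 41]


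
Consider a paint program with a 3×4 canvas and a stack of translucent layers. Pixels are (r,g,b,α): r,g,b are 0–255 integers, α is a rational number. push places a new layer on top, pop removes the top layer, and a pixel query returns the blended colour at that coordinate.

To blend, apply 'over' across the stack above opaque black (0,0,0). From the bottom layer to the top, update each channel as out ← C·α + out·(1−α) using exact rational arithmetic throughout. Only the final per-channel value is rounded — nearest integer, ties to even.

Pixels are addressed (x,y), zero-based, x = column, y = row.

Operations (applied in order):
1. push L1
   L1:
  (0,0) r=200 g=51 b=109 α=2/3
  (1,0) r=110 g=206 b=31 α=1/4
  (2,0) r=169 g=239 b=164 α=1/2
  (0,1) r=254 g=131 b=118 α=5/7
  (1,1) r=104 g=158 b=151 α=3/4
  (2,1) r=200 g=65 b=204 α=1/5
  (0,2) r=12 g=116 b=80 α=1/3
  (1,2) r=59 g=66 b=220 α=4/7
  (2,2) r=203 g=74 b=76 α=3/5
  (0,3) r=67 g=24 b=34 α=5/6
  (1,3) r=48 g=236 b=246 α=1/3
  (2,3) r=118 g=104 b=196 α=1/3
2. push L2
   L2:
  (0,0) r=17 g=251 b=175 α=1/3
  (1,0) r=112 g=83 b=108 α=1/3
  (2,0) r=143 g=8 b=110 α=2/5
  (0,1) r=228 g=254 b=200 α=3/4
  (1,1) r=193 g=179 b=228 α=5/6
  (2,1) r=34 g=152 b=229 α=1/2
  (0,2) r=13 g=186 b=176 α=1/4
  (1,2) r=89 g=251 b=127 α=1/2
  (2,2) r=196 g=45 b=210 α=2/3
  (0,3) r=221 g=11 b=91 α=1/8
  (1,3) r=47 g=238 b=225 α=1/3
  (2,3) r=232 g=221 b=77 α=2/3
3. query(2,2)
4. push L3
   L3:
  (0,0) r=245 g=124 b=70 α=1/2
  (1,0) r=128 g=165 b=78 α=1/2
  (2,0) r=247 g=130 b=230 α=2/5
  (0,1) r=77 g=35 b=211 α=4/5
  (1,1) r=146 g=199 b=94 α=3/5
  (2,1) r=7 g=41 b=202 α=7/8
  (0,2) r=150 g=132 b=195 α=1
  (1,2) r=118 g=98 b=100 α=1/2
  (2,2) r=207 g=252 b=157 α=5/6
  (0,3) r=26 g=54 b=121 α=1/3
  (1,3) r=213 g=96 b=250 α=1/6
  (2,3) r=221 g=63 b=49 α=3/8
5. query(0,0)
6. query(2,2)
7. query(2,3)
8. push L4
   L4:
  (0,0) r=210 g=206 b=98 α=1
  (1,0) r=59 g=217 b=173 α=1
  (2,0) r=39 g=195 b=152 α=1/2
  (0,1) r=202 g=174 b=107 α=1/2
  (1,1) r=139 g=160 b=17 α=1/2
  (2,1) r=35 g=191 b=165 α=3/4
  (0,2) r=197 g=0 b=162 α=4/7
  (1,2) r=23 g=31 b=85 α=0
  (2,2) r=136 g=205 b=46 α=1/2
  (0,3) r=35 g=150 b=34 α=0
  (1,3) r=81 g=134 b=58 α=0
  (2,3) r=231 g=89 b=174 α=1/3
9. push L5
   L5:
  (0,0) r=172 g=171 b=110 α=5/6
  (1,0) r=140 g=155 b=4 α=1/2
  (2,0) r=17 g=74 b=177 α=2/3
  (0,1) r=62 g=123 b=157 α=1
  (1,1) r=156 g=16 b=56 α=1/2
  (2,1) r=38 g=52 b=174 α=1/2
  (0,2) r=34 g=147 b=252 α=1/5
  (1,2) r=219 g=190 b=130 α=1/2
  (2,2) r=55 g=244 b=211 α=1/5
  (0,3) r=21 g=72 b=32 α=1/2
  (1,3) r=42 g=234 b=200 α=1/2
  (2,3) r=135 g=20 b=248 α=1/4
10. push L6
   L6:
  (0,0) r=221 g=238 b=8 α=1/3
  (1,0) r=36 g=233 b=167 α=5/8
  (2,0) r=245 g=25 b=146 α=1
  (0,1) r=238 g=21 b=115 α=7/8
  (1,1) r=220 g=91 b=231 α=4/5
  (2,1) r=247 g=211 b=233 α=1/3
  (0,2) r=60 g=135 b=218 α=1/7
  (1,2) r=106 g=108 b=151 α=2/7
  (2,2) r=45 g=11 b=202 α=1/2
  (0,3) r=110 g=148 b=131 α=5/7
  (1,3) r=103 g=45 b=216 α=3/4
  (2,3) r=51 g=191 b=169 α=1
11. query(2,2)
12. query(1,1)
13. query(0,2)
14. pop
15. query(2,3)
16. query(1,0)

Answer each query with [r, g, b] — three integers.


(2,2) stack=L1,L2; from [0,0,0]:
after L1 α=3/5: [609/5, 222/5, 228/5]
after L2 α=2/3: [2569/15, 224/5, 776/5]
= [171, 45, 155]

at x=0,y=0 over L1,L2,L3:
+L1 (α=2/3) → [400/3, 34, 218/3]
+L2 (α=1/3) → [851/9, 319/3, 961/9]
+L3 (α=1/2) → [1528/9, 691/6, 1591/18]
= [170, 115, 88]

(2,2) stack=L1,L2,L3; from [0,0,0]:
L1 α=3/5: [609/5, 222/5, 228/5]
L2 α=2/3: [2569/15, 224/5, 776/5]
L3 α=5/6: [9047/45, 3262/15, 1567/10]
rounded: [201, 217, 157]

at x=2,y=3 over L1,L2,L3:
after L1 α=1/3: [118/3, 104/3, 196/3]
after L2 α=2/3: [1510/9, 1430/9, 658/9]
after L3 α=3/8: [13517/72, 8851/72, 4613/72]
rounded: [188, 123, 64]

(2,2) stack=L1,L2,L3,L4,L5,L6; from [0,0,0]:
L1 α=3/5: [609/5, 222/5, 228/5]
L2 α=2/3: [2569/15, 224/5, 776/5]
L3 α=5/6: [9047/45, 3262/15, 1567/10]
L4 α=1/2: [15167/90, 6337/30, 2027/20]
L5 α=1/5: [32809/225, 16334/75, 3082/25]
L6 α=1/2: [21467/225, 17159/150, 4066/25]
rounded: [95, 114, 163]

(1,1) stack=L1,L2,L3,L4,L5,L6; from [0,0,0]:
+L1 (α=3/4) → [78, 237/2, 453/4]
+L2 (α=5/6) → [1043/6, 2027/12, 1671/8]
+L3 (α=3/5) → [2357/15, 5609/30, 2799/20]
+L4 (α=1/2) → [2221/15, 10409/60, 3139/40]
+L5 (α=1/2) → [4561/30, 11369/120, 5379/80]
+L6 (α=4/5) → [30961/150, 55049/600, 79299/400]
→ [206, 92, 198]

(0,2) stack=L1,L2,L3,L4,L5,L6; from [0,0,0]:
+L1 (α=1/3) → [4, 116/3, 80/3]
+L2 (α=1/4) → [25/4, 151/2, 64]
+L3 (α=1) → [150, 132, 195]
+L4 (α=4/7) → [1238/7, 396/7, 1233/7]
+L5 (α=1/5) → [1038/7, 2613/35, 6696/35]
+L6 (α=1/7) → [6648/49, 20403/245, 47806/245]
→ [136, 83, 195]

at x=2,y=3 over L1,L2,L3,L4,L5:
+L1 (α=1/3) → [118/3, 104/3, 196/3]
+L2 (α=2/3) → [1510/9, 1430/9, 658/9]
+L3 (α=3/8) → [13517/72, 8851/72, 4613/72]
+L4 (α=1/3) → [21833/108, 12055/108, 10877/108]
+L5 (α=1/4) → [26693/144, 12775/144, 19805/144]
rounded: [185, 89, 138]

(1,0) stack=L1,L2,L3,L4,L5; from [0,0,0]:
+L1 (α=1/4) → [55/2, 103/2, 31/4]
+L2 (α=1/3) → [167/3, 62, 247/6]
+L3 (α=1/2) → [551/6, 227/2, 715/12]
+L4 (α=1) → [59, 217, 173]
+L5 (α=1/2) → [199/2, 186, 177/2]
→ [100, 186, 88]
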